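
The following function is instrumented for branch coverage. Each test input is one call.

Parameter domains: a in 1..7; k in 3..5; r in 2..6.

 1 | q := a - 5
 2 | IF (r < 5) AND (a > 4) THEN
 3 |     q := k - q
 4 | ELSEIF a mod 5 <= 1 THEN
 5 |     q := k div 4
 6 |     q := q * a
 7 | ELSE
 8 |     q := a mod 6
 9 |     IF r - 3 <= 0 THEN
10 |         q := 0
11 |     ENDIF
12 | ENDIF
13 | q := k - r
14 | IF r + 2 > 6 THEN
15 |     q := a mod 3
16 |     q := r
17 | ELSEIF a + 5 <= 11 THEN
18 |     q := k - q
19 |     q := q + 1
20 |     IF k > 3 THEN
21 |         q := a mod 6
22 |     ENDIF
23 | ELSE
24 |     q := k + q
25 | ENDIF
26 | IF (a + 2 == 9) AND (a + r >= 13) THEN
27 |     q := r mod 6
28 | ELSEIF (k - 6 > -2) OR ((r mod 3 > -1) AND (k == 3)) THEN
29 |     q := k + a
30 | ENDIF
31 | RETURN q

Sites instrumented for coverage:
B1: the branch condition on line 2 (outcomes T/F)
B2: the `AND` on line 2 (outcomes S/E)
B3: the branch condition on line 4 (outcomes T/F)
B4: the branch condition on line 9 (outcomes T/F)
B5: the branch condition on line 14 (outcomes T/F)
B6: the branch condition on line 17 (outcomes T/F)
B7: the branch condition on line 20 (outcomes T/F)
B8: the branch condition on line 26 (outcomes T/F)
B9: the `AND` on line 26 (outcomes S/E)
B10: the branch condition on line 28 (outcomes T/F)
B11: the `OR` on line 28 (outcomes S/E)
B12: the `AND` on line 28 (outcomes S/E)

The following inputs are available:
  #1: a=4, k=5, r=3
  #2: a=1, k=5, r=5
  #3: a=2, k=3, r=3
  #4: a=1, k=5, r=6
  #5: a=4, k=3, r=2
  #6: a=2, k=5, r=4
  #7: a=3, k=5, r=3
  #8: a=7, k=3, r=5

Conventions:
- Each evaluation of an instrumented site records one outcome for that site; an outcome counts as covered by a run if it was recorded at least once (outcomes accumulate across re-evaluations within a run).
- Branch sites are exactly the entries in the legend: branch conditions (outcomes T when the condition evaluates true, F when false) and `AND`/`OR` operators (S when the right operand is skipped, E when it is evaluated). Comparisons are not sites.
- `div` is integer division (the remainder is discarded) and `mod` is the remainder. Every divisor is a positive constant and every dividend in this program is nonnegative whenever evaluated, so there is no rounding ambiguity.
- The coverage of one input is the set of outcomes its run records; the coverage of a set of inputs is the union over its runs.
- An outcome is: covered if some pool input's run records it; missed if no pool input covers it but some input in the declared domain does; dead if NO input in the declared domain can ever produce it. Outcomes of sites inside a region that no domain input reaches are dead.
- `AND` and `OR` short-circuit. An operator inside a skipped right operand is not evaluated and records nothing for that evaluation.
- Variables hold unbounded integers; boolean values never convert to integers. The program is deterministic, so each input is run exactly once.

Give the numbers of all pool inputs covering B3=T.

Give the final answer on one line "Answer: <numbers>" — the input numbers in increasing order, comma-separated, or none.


input #1 (a=4, k=5, r=3): does not record B3=T
input #2 (a=1, k=5, r=5): records B3=T
input #3 (a=2, k=3, r=3): does not record B3=T
input #4 (a=1, k=5, r=6): records B3=T
input #5 (a=4, k=3, r=2): does not record B3=T
input #6 (a=2, k=5, r=4): does not record B3=T
input #7 (a=3, k=5, r=3): does not record B3=T
input #8 (a=7, k=3, r=5): does not record B3=T
Answer: 2, 4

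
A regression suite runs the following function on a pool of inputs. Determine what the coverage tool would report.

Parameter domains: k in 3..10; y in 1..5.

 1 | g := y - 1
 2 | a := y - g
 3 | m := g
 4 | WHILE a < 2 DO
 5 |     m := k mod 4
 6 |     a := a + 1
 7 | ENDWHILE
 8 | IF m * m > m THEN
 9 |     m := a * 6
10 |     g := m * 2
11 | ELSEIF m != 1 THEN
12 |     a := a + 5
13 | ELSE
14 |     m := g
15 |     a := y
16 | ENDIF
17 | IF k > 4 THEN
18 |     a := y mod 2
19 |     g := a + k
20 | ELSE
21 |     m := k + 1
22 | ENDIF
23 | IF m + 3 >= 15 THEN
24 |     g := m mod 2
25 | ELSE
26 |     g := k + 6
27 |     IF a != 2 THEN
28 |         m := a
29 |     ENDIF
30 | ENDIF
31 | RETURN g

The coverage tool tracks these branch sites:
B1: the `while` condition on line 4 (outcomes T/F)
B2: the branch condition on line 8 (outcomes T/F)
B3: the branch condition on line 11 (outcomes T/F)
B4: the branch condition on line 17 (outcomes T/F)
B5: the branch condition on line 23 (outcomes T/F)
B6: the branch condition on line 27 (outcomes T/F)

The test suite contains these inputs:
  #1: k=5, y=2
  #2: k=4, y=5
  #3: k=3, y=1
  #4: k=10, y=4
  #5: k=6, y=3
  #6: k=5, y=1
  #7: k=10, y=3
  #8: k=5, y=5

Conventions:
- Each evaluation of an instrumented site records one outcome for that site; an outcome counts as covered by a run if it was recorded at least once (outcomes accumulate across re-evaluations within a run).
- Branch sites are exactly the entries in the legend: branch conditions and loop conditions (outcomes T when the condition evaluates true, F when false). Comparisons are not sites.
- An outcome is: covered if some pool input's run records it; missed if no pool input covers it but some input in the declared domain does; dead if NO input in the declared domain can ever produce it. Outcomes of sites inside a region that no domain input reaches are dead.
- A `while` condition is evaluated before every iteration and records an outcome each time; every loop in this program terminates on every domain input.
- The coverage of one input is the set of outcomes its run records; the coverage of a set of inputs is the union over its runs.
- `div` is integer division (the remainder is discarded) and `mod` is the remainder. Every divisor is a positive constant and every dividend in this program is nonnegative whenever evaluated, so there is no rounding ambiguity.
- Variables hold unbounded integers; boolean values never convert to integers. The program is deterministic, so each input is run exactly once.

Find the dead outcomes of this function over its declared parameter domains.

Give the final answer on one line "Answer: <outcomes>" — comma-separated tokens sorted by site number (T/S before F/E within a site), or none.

running all 40 domain inputs and tallying outcomes:
  reachable outcomes have witnesses, e.g. B1=T (e.g. k=3, y=1), B1=F (e.g. k=3, y=1), B2=T (e.g. k=3, y=1), B2=F (e.g. k=4, y=1)

Answer: none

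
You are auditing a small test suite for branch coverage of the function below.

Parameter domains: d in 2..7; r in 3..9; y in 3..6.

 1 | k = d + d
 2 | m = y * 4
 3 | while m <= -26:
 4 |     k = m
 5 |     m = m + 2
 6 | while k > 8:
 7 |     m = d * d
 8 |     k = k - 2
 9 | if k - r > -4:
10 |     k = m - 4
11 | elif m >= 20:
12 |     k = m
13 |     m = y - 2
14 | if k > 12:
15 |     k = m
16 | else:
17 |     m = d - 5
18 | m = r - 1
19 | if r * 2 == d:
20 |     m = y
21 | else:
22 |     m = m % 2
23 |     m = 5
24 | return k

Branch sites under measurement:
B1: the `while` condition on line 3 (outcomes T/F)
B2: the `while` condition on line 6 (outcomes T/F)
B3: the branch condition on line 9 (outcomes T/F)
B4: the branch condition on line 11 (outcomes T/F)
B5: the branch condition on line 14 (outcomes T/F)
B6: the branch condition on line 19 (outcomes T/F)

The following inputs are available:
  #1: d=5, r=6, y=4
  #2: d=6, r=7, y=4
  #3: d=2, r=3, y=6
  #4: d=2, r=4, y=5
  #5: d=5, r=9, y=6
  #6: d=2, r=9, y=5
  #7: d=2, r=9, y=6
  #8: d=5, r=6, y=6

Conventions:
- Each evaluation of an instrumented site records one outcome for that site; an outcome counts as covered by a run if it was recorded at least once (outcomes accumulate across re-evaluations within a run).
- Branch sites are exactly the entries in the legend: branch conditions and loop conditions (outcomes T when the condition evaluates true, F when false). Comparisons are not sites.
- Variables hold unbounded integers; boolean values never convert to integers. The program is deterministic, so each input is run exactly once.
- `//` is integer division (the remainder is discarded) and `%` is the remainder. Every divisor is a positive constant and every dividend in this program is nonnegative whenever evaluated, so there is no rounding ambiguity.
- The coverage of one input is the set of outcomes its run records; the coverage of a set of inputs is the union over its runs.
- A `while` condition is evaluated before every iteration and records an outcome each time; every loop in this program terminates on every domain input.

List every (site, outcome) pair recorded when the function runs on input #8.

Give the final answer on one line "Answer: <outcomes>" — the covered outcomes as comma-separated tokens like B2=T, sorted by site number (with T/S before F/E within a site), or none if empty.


Simulating input #8 (d=5, r=6, y=6) step by step:
  B1->F, B2->T, B2->F, B3->T, B5->T, B6->F
collecting distinct outcomes: B1=F, B2=T, B2=F, B3=T, B5=T, B6=F
Answer: B1=F, B2=T, B2=F, B3=T, B5=T, B6=F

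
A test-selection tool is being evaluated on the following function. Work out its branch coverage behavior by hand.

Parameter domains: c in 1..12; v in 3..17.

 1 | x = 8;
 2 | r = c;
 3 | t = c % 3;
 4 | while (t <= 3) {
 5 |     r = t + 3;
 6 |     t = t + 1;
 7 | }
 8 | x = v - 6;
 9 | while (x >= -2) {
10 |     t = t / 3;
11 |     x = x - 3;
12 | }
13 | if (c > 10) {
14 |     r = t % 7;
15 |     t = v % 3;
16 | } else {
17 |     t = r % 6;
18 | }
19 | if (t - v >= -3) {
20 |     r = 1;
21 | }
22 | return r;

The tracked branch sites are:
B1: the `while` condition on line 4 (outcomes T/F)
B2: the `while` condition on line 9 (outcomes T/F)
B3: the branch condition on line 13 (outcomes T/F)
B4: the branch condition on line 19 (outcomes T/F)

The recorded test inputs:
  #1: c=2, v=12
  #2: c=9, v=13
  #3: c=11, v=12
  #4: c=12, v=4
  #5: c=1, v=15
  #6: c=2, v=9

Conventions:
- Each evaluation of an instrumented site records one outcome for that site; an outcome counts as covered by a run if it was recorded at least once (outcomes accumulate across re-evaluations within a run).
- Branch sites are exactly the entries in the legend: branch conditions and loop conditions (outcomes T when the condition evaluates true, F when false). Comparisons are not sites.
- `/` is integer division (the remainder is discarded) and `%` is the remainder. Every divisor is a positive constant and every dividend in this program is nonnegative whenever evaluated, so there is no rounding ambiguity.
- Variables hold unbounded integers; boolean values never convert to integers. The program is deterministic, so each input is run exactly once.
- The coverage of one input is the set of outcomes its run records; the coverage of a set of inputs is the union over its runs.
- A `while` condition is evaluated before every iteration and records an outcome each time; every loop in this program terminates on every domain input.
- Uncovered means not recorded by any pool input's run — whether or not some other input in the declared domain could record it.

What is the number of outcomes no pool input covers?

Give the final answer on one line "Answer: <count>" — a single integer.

run #1 (c=2, v=12) runs B1->T, B1->T, B1->F, B2->T, B2->T, B2->T, B2->F, B3->F, B4->F; records B1=T, B1=F, B2=T, B2=F, B3=F, B4=F
run #2 (c=9, v=13) runs B1->T, B1->T, B1->T, B1->T, B1->F, B2->T, B2->T, B2->T, B2->T, B2->F, B3->F, B4->F; records B1=T, B1=F, B2=T, B2=F, B3=F, B4=F
run #3 (c=11, v=12) runs B1->T, B1->T, B1->F, B2->T, B2->T, B2->T, B2->F, B3->T, B4->F; records B1=T, B1=F, B2=T, B2=F, B3=T, B4=F
run #4 (c=12, v=4) runs B1->T, B1->T, B1->T, B1->T, B1->F, B2->T, B2->F, B3->T, B4->T; records B1=T, B1=F, B2=T, B2=F, B3=T, B4=T
run #5 (c=1, v=15) runs B1->T, B1->T, B1->T, B1->F, B2->T, B2->T, B2->T, B2->T, B2->F, B3->F, B4->F; records B1=T, B1=F, B2=T, B2=F, B3=F, B4=F
run #6 (c=2, v=9) runs B1->T, B1->T, B1->F, B2->T, B2->T, B2->F, B3->F, B4->F; records B1=T, B1=F, B2=T, B2=F, B3=F, B4=F
union over the pool: B1=T, B1=F, B2=T, B2=F, B3=T, B3=F, B4=T, B4=F
uncovered (0 of 8): none

Answer: 0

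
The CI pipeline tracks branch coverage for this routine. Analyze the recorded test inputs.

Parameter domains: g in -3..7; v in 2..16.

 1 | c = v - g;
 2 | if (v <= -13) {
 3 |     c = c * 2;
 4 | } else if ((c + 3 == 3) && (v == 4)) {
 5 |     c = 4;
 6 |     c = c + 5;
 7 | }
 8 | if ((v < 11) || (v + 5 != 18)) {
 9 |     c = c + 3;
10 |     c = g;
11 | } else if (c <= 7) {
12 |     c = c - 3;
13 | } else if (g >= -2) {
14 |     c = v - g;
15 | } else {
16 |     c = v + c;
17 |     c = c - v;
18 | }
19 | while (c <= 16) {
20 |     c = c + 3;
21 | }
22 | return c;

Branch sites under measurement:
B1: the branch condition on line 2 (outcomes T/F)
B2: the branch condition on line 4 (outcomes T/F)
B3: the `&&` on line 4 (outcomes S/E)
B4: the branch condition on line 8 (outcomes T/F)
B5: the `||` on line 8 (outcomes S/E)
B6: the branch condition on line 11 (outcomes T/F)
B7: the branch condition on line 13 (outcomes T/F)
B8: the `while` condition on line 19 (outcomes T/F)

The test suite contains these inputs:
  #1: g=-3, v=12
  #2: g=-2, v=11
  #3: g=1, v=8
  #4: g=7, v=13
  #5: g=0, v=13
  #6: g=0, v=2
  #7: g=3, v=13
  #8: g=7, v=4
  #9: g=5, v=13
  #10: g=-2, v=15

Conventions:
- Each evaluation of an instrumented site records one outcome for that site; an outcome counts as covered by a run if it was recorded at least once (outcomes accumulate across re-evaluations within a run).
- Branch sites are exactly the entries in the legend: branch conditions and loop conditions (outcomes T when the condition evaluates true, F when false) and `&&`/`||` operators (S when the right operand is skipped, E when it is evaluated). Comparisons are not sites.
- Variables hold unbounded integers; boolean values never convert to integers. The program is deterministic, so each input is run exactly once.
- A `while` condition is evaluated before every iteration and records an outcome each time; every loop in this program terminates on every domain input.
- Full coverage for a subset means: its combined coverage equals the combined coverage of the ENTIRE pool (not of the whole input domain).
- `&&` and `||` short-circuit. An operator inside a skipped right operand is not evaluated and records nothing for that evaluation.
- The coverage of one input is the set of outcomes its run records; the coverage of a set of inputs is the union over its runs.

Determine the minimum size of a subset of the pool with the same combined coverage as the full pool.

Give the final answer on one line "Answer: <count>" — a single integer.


input #1, g=-3, v=12: outcomes B1=F, B2=F, B3=S, B4=T, B5=E, B8=T, B8=F
input #2, g=-2, v=11: outcomes B1=F, B2=F, B3=S, B4=T, B5=E, B8=T, B8=F
input #3, g=1, v=8: outcomes B1=F, B2=F, B3=S, B4=T, B5=S, B8=T, B8=F
input #4, g=7, v=13: outcomes B1=F, B2=F, B3=S, B4=F, B5=E, B6=T, B8=T, B8=F
input #5, g=0, v=13: outcomes B1=F, B2=F, B3=S, B4=F, B5=E, B6=F, B7=T, B8=T, B8=F
input #6, g=0, v=2: outcomes B1=F, B2=F, B3=S, B4=T, B5=S, B8=T, B8=F
input #7, g=3, v=13: outcomes B1=F, B2=F, B3=S, B4=F, B5=E, B6=F, B7=T, B8=T, B8=F
input #8, g=7, v=4: outcomes B1=F, B2=F, B3=S, B4=T, B5=S, B8=T, B8=F
input #9, g=5, v=13: outcomes B1=F, B2=F, B3=S, B4=F, B5=E, B6=F, B7=T, B8=T, B8=F
input #10, g=-2, v=15: outcomes B1=F, B2=F, B3=S, B4=T, B5=E, B8=T, B8=F
pool-wide coverage (12 outcomes): B1=F, B2=F, B3=S, B4=T, B4=F, B5=S, B5=E, B6=T, B6=F, B7=T, B8=T, B8=F
no size-1 subset reaches all 12 outcomes (best union: 9/12)
no size-2 subset reaches all 12 outcomes (best union: 11/12)
the canonical winner is {3, 4, 5}: size 3, full 12-outcome coverage, earliest index list among size-3 covers
Answer: 3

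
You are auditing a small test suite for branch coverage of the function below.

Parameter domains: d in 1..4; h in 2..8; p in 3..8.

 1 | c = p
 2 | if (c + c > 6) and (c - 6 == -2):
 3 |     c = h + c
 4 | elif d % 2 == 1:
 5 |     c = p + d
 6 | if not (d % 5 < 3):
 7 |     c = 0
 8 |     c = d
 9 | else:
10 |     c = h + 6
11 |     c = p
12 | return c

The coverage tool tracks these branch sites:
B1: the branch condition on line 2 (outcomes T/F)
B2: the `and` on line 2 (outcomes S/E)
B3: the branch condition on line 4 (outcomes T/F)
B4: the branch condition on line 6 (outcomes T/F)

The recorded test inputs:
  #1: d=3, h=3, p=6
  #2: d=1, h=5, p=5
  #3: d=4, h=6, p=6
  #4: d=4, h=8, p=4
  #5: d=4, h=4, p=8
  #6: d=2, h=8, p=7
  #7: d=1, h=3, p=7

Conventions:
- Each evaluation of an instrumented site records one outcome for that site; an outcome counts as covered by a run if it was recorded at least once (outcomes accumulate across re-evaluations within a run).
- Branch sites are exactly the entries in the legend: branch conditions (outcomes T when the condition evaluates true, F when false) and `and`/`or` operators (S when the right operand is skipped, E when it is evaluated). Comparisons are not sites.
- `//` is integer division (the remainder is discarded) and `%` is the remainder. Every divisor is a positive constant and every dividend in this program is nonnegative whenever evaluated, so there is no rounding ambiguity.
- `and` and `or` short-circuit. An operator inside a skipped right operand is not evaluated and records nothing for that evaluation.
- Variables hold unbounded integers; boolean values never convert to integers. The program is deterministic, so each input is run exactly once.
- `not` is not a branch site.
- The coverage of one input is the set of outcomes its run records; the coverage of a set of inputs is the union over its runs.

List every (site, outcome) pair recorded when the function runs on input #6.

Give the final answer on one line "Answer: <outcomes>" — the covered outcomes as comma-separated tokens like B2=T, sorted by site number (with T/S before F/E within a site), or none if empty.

Tracing the run of input #6 (d=2, h=8, p=7):
  B2->E, B1->F, B3->F, B4->F
as a set, this run covers: B1=F, B2=E, B3=F, B4=F

Answer: B1=F, B2=E, B3=F, B4=F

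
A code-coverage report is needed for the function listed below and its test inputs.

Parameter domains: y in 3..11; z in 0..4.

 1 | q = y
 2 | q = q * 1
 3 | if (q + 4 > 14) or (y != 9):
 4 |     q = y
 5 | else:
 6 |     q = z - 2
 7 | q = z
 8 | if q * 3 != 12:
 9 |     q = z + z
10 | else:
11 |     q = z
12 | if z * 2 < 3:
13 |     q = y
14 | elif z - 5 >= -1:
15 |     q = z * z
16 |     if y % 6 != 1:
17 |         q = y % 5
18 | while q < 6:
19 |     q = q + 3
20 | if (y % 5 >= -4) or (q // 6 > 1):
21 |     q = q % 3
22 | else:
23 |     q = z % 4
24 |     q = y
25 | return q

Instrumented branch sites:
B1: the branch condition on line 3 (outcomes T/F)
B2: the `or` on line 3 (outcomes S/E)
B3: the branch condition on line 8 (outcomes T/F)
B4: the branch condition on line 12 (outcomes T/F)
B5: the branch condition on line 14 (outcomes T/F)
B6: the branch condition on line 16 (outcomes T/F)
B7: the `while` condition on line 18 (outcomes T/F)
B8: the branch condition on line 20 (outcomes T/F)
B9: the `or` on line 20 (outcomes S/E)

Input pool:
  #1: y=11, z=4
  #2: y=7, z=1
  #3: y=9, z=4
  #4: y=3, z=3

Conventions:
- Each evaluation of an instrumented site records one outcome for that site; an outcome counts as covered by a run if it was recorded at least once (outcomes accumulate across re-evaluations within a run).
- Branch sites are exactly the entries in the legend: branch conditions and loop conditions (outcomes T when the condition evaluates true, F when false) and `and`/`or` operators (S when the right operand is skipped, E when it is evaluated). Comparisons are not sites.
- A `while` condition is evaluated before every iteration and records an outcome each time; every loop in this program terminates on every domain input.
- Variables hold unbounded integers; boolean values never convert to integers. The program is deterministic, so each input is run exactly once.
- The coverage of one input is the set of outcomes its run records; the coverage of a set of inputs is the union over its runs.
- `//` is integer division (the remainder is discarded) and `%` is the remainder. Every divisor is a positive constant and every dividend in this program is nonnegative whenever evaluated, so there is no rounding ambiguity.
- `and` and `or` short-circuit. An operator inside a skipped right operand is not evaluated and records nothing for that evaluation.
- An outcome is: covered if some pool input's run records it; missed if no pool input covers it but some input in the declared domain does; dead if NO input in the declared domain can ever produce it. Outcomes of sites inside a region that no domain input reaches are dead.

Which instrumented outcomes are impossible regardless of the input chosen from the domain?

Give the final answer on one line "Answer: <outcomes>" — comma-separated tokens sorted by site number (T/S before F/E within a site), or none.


running all 45 domain inputs and tallying outcomes:
  B8=F: zero occurrences over every domain input -> dead
  B9=E: zero occurrences over every domain input -> dead
  reachable outcomes have witnesses, e.g. B1=T (e.g. y=3, z=0), B1=F (e.g. y=9, z=0), B2=S (e.g. y=11, z=0), B2=E (e.g. y=3, z=0)
Answer: B8=F, B9=E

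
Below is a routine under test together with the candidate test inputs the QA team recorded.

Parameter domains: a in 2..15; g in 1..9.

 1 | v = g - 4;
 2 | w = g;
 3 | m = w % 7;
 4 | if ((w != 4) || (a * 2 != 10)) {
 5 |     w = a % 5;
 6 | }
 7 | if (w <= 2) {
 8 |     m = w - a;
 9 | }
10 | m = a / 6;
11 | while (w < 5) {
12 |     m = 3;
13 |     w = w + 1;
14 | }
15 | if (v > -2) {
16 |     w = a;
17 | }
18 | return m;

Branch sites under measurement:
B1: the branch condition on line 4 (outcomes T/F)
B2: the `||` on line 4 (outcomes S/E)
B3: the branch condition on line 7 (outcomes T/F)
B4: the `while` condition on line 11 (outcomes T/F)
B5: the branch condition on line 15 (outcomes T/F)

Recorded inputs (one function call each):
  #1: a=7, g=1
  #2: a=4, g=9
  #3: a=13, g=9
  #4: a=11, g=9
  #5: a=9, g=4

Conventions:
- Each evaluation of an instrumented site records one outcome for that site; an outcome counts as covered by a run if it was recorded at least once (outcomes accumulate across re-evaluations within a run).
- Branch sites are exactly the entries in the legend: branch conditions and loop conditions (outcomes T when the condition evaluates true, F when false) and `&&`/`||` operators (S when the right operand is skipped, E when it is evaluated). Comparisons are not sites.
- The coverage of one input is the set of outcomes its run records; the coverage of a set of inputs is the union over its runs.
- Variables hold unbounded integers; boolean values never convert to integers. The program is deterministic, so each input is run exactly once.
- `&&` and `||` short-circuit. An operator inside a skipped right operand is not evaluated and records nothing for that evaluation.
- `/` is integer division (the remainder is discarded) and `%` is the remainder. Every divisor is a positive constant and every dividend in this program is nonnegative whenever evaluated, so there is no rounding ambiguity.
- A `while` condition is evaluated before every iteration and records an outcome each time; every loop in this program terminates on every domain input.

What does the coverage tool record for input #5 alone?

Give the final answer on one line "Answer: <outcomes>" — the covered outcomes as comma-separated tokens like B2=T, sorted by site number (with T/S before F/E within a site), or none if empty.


Running input #5 (a=9, g=4), event by event:
  B2->E, B1->T, B3->F, B4->T, B4->F, B5->T
collecting distinct outcomes: B1=T, B2=E, B3=F, B4=T, B4=F, B5=T
Answer: B1=T, B2=E, B3=F, B4=T, B4=F, B5=T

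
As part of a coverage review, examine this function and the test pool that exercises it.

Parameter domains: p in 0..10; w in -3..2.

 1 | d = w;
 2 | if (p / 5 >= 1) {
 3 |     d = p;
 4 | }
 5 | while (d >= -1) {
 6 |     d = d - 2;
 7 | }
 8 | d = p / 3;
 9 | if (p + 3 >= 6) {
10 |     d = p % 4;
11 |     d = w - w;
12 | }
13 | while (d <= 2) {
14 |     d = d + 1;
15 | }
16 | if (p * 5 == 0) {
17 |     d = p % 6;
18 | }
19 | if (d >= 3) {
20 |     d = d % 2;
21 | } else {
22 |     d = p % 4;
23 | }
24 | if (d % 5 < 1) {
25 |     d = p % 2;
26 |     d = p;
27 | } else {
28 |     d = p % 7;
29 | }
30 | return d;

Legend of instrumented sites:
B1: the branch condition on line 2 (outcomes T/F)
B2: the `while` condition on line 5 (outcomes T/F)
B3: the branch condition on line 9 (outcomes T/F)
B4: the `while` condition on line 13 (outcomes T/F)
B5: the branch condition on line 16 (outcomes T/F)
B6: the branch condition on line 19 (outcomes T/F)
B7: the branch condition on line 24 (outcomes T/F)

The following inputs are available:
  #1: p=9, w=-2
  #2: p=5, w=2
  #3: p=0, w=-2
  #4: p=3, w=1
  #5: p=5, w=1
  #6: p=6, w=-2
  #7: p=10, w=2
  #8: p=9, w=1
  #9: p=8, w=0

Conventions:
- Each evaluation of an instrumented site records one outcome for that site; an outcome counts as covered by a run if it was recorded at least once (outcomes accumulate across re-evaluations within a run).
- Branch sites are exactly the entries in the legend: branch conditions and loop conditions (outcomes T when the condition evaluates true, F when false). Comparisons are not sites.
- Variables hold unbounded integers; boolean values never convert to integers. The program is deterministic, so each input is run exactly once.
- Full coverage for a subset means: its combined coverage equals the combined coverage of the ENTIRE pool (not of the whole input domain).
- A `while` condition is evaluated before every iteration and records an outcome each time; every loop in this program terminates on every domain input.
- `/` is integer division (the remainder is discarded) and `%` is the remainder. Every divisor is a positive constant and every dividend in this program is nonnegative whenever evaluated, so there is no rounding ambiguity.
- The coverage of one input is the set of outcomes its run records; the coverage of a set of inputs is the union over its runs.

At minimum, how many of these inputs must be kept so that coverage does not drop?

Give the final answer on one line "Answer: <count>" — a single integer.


input #1, p=9, w=-2: outcomes B1=T, B2=T, B2=F, B3=T, B4=T, B4=F, B5=F, B6=T, B7=F
input #2, p=5, w=2: outcomes B1=T, B2=T, B2=F, B3=T, B4=T, B4=F, B5=F, B6=T, B7=F
input #3, p=0, w=-2: outcomes B1=F, B2=F, B3=F, B4=T, B4=F, B5=T, B6=F, B7=T
input #4, p=3, w=1: outcomes B1=F, B2=T, B2=F, B3=T, B4=T, B4=F, B5=F, B6=T, B7=F
input #5, p=5, w=1: outcomes B1=T, B2=T, B2=F, B3=T, B4=T, B4=F, B5=F, B6=T, B7=F
input #6, p=6, w=-2: outcomes B1=T, B2=T, B2=F, B3=T, B4=T, B4=F, B5=F, B6=T, B7=F
input #7, p=10, w=2: outcomes B1=T, B2=T, B2=F, B3=T, B4=T, B4=F, B5=F, B6=T, B7=F
input #8, p=9, w=1: outcomes B1=T, B2=T, B2=F, B3=T, B4=T, B4=F, B5=F, B6=T, B7=F
input #9, p=8, w=0: outcomes B1=T, B2=T, B2=F, B3=T, B4=T, B4=F, B5=F, B6=T, B7=F
together the pool reaches 14 outcomes: B1=T, B1=F, B2=T, B2=F, B3=T, B3=F, B4=T, B4=F, B5=T, B5=F, B6=T, B6=F, B7=T, B7=F
checked all size-1 subsets: none covers 14 outcomes (max 9/14)
size 2: inputs {1, 3} cover all 14 outcomes, and no lexicographically smaller subset of this size does
Answer: 2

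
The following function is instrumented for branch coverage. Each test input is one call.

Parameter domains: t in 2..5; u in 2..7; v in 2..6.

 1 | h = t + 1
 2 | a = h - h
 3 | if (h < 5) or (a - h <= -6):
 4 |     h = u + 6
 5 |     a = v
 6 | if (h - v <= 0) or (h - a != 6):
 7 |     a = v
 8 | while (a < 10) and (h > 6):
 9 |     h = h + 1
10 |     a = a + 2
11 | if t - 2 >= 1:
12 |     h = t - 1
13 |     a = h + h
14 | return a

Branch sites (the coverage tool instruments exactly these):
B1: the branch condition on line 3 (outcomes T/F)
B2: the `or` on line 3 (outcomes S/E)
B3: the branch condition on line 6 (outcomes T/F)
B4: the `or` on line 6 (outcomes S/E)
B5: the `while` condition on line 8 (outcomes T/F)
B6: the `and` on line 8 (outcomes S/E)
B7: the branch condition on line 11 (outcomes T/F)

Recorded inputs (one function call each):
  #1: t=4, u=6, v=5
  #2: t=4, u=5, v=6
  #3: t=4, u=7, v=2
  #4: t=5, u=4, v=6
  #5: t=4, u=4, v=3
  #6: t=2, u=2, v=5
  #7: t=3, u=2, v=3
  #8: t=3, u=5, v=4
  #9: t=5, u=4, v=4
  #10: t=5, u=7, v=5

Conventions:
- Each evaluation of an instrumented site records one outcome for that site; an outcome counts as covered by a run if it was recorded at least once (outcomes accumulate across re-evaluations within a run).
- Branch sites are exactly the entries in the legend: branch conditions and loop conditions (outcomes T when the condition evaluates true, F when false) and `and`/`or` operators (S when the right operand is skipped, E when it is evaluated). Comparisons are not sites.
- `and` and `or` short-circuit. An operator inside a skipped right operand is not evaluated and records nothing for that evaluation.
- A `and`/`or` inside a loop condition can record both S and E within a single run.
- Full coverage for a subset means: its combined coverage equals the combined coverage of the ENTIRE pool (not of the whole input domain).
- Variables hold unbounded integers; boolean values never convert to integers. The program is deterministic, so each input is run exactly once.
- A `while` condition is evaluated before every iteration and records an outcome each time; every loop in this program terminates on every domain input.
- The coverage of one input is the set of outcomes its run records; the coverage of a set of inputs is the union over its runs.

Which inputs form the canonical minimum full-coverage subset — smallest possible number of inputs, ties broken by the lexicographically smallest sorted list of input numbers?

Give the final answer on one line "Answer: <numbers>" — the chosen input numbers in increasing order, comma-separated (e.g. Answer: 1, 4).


input #1 (t=4, u=6, v=5): events B2->E, B1->F, B4->S, B3->T, B6->E, B5->F, B7->T; covers B1=F, B2=E, B3=T, B4=S, B5=F, B6=E, B7=T
input #2 (t=4, u=5, v=6): events B2->E, B1->F, B4->S, B3->T, B6->E, B5->F, B7->T; covers B1=F, B2=E, B3=T, B4=S, B5=F, B6=E, B7=T
input #3 (t=4, u=7, v=2): events B2->E, B1->F, B4->E, B3->T, B6->E, B5->F, B7->T; covers B1=F, B2=E, B3=T, B4=E, B5=F, B6=E, B7=T
input #4 (t=5, u=4, v=6): events B2->E, B1->T, B4->E, B3->T, B6->E, B5->T, B6->E, B5->T, B6->S, B5->F, B7->T; covers B1=T, B2=E, B3=T, B4=E, B5=T, B5=F, B6=S, B6=E, B7=T
input #5 (t=4, u=4, v=3): events B2->E, B1->F, B4->E, B3->T, B6->E, B5->F, B7->T; covers B1=F, B2=E, B3=T, B4=E, B5=F, B6=E, B7=T
input #6 (t=2, u=2, v=5): events B2->S, B1->T, B4->E, B3->T, B6->E, B5->T, B6->E, B5->T, B6->E, B5->T, B6->S, B5->F, B7->F; covers B1=T, B2=S, B3=T, B4=E, B5=T, B5=F, B6=S, B6=E, B7=F
input #7 (t=3, u=2, v=3): events B2->S, B1->T, B4->E, B3->T, B6->E, B5->T, B6->E, B5->T, B6->E, B5->T, B6->E, B5->T, B6->S, B5->F, ...; covers B1=T, B2=S, B3=T, B4=E, B5=T, B5=F, B6=S, B6=E, B7=T
input #8 (t=3, u=5, v=4): events B2->S, B1->T, B4->E, B3->T, B6->E, B5->T, B6->E, B5->T, B6->E, B5->T, B6->S, B5->F, B7->T; covers B1=T, B2=S, B3=T, B4=E, B5=T, B5=F, B6=S, B6=E, B7=T
input #9 (t=5, u=4, v=4): events B2->E, B1->T, B4->E, B3->F, B6->E, B5->T, B6->E, B5->T, B6->E, B5->T, B6->S, B5->F, B7->T; covers B1=T, B2=E, B3=F, B4=E, B5=T, B5=F, B6=S, B6=E, B7=T
input #10 (t=5, u=7, v=5): events B2->E, B1->T, B4->E, B3->T, B6->E, B5->T, B6->E, B5->T, B6->E, B5->T, B6->S, B5->F, B7->T; covers B1=T, B2=E, B3=T, B4=E, B5=T, B5=F, B6=S, B6=E, B7=T
together the pool reaches 14 outcomes: B1=T, B1=F, B2=S, B2=E, B3=T, B3=F, B4=S, B4=E, B5=T, B5=F, B6=S, B6=E, B7=T, B7=F
every size-1 subset falls short of the 14 outcomes (best: 9/14)
every size-2 subset falls short of the 14 outcomes (best: 13/14)
the canonical winner is {1, 6, 9}: size 3, full 14-outcome coverage, earliest index list among size-3 covers
Answer: 1, 6, 9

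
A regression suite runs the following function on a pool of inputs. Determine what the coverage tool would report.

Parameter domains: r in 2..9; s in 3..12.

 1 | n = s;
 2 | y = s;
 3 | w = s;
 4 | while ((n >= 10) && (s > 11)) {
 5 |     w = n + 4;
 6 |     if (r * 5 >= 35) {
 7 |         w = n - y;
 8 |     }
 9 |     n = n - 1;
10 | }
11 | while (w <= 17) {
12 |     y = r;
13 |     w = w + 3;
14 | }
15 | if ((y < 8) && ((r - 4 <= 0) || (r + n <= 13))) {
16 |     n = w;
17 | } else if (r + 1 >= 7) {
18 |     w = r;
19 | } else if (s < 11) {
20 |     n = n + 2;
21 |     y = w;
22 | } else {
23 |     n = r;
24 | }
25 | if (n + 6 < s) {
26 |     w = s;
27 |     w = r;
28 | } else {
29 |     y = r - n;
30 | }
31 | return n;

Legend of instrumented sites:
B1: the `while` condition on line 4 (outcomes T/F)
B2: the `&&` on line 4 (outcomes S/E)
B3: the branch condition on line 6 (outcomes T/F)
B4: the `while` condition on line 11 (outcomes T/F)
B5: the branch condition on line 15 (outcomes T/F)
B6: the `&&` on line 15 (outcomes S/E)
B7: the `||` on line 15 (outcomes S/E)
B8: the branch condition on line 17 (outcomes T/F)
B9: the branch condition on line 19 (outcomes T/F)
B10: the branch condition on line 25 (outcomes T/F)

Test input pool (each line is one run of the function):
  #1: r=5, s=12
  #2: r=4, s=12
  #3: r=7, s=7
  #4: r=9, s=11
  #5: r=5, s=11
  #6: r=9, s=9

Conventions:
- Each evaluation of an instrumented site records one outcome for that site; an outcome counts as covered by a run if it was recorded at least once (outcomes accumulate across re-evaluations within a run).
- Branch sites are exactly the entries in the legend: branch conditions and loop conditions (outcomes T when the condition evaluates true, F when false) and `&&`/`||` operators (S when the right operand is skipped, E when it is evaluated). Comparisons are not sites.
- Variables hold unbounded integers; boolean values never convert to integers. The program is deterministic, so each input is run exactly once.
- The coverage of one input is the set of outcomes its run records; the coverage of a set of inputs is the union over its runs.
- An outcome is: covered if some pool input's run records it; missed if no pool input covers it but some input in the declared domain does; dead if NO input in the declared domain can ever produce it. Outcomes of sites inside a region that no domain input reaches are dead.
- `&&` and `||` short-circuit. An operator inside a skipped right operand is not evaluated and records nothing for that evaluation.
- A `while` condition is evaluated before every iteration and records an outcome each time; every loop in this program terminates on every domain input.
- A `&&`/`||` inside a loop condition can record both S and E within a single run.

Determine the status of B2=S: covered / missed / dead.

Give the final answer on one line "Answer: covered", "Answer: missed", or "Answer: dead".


B2=S is recorded by pool input(s) 1, 2, 3, 6 -> covered
Answer: covered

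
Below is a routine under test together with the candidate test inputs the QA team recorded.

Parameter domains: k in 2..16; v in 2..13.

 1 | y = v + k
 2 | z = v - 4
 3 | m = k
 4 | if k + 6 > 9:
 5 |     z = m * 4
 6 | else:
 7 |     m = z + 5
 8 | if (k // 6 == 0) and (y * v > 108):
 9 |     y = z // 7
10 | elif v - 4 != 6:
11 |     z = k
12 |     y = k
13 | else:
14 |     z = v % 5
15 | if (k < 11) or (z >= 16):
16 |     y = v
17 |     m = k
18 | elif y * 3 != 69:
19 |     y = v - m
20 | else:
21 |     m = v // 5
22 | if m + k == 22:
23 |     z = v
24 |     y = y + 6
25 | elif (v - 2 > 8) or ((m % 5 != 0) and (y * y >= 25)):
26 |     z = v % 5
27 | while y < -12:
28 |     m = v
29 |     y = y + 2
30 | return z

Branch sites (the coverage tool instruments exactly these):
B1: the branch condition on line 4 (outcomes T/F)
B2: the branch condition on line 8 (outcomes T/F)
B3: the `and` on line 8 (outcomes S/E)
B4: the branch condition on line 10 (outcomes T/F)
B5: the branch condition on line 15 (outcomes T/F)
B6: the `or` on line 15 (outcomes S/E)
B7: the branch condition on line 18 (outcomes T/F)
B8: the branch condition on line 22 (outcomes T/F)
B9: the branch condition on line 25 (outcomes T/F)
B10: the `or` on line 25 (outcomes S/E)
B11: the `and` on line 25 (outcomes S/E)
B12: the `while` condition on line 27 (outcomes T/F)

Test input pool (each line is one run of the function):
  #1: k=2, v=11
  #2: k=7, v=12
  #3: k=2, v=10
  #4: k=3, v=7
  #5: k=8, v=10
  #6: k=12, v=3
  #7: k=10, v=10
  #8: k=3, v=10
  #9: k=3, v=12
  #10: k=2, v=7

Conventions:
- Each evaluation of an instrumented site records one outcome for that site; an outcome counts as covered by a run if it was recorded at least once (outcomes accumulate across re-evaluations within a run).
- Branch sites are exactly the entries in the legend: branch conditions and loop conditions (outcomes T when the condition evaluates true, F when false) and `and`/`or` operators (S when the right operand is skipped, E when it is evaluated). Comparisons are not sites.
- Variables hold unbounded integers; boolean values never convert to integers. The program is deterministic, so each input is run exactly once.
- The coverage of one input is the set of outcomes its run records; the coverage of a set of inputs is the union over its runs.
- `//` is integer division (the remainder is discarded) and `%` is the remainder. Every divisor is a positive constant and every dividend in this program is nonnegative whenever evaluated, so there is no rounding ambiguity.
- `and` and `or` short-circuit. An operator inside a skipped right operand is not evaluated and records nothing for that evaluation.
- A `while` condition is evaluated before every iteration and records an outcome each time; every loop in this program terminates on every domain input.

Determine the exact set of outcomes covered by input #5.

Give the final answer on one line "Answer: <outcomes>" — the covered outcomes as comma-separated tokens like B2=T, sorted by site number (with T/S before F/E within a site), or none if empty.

Event log for input #5 (k=8, v=10):
  B1->T, B3->S, B2->F, B4->F, B6->S, B5->T, B8->F, B10->E, B11->E, B9->T
  B12->F
distinct outcomes covered: B1=T, B2=F, B3=S, B4=F, B5=T, B6=S, B8=F, B9=T, B10=E, B11=E, B12=F

Answer: B1=T, B2=F, B3=S, B4=F, B5=T, B6=S, B8=F, B9=T, B10=E, B11=E, B12=F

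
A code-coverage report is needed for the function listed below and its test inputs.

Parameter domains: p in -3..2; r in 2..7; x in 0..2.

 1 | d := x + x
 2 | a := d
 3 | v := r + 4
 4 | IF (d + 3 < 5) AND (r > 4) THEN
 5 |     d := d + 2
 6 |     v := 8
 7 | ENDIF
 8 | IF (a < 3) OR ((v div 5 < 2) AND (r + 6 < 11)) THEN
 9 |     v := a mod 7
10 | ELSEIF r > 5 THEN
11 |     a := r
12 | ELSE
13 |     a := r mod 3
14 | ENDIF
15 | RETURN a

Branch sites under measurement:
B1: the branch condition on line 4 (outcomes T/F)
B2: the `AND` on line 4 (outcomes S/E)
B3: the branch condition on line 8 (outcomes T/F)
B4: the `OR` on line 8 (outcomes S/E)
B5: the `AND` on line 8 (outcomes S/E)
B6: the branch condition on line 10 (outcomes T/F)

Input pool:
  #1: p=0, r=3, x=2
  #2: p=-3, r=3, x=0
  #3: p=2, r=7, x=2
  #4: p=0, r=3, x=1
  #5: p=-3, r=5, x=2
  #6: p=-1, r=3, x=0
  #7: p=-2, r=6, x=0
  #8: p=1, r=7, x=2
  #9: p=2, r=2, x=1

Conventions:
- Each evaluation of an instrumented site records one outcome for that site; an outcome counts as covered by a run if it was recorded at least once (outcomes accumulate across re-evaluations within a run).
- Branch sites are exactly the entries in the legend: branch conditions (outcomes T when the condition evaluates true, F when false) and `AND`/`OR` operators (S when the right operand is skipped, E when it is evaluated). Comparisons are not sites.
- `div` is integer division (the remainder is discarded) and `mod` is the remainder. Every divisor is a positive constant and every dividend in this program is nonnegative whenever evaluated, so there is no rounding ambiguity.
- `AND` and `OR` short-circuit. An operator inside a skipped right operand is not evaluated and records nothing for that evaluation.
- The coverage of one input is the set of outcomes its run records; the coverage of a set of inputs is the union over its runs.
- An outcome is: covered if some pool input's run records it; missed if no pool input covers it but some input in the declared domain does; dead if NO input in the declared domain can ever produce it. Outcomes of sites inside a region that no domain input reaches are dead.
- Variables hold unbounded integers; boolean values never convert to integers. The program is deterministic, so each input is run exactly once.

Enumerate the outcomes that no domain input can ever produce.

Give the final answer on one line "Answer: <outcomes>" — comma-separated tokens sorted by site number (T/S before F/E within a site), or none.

sweeping the full domain (108 inputs) for each outcome:
  reachable outcomes have witnesses, e.g. B1=T (e.g. p=-3, r=5, x=0), B1=F (e.g. p=-3, r=2, x=0), B2=S (e.g. p=-3, r=2, x=1), B2=E (e.g. p=-3, r=2, x=0)

Answer: none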